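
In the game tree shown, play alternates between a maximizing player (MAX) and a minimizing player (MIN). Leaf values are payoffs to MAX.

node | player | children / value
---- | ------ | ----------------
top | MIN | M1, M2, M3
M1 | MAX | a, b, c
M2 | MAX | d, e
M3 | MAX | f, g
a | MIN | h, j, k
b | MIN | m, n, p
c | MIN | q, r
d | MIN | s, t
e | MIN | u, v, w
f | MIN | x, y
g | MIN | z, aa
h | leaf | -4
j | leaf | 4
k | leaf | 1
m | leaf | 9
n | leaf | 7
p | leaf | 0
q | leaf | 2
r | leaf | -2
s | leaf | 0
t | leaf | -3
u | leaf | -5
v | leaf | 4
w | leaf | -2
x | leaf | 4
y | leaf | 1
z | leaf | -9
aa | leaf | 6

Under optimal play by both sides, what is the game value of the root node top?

a (MIN): min(-4, 4, 1) = -4
b (MIN): min(9, 7, 0) = 0
c (MIN): min(2, -2) = -2
M1 (MAX): max(-4, 0, -2) = 0
d (MIN): min(0, -3) = -3
e (MIN): min(-5, 4, -2) = -5
M2 (MAX): max(-3, -5) = -3
f (MIN): min(4, 1) = 1
g (MIN): min(-9, 6) = -9
M3 (MAX): max(1, -9) = 1
top (MIN): min(0, -3, 1) = -3

-3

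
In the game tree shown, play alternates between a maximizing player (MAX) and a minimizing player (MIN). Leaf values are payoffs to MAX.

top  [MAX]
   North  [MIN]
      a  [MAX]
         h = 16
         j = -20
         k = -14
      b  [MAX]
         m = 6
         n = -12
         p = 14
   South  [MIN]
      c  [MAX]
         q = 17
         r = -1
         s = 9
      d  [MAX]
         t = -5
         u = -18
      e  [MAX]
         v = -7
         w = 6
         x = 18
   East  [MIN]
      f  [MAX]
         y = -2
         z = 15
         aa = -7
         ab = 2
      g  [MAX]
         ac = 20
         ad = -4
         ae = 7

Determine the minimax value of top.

15

a (MAX): max(16, -20, -14) = 16
b (MAX): max(6, -12, 14) = 14
North (MIN): min(16, 14) = 14
c (MAX): max(17, -1, 9) = 17
d (MAX): max(-5, -18) = -5
e (MAX): max(-7, 6, 18) = 18
South (MIN): min(17, -5, 18) = -5
f (MAX): max(-2, 15, -7, 2) = 15
g (MAX): max(20, -4, 7) = 20
East (MIN): min(15, 20) = 15
top (MAX): max(14, -5, 15) = 15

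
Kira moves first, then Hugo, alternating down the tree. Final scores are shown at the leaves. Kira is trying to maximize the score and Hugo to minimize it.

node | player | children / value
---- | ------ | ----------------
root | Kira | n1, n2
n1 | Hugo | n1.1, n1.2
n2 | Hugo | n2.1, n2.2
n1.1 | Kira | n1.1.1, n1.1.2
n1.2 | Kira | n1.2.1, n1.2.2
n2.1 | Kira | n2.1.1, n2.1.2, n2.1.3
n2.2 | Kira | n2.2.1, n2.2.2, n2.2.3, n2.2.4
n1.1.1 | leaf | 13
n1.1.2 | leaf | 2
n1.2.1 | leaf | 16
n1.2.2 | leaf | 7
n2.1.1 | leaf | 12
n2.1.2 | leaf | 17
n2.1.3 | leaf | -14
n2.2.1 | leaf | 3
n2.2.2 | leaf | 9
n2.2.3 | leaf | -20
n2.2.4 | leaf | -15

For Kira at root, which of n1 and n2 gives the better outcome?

n1.1 (Kira): max(13, 2) = 13
n1.2 (Kira): max(16, 7) = 16
n1 (Hugo): min(13, 16) = 13
n2.1 (Kira): max(12, 17, -14) = 17
n2.2 (Kira): max(3, 9, -20, -15) = 9
n2 (Hugo): min(17, 9) = 9
Kira prefers the higher value; n1=13, n2=9. n1 is better since 13 > 9.

n1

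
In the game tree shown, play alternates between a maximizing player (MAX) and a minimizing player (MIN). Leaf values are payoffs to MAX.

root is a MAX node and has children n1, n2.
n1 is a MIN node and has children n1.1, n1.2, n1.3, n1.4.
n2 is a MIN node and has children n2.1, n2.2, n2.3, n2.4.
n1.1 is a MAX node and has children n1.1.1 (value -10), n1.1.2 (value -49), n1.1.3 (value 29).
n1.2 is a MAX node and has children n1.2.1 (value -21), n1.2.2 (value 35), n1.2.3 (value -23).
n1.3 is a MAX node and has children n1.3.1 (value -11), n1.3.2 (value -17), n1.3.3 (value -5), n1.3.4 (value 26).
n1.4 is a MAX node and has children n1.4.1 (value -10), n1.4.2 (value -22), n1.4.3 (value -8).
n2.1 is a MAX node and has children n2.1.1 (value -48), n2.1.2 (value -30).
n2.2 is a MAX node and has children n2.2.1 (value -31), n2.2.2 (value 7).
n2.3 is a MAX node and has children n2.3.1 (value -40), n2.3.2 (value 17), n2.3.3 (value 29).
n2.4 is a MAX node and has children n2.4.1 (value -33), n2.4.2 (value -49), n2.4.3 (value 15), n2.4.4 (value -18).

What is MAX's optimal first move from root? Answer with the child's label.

n1

n1.1 (MAX): max(-10, -49, 29) = 29
n1.2 (MAX): max(-21, 35, -23) = 35
n1.3 (MAX): max(-11, -17, -5, 26) = 26
n1.4 (MAX): max(-10, -22, -8) = -8
n1 (MIN): min(29, 35, 26, -8) = -8
n2.1 (MAX): max(-48, -30) = -30
n2.2 (MAX): max(-31, 7) = 7
n2.3 (MAX): max(-40, 17, 29) = 29
n2.4 (MAX): max(-33, -49, 15, -18) = 15
n2 (MIN): min(-30, 7, 29, 15) = -30
root (MAX): max(-8, -30) = -8
MAX at root wants the highest of {n1=-8, n2=-30}, so chooses n1.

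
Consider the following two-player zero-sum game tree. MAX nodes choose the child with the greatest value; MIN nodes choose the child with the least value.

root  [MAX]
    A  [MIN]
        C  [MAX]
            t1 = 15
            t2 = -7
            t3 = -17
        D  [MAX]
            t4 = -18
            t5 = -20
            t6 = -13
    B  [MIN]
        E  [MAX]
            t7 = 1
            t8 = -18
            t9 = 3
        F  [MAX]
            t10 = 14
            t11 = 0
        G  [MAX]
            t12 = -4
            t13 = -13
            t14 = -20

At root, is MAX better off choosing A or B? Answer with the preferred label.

C (MAX): max(15, -7, -17) = 15
D (MAX): max(-18, -20, -13) = -13
A (MIN): min(15, -13) = -13
E (MAX): max(1, -18, 3) = 3
F (MAX): max(14, 0) = 14
G (MAX): max(-4, -13, -20) = -4
B (MIN): min(3, 14, -4) = -4
MAX prefers the higher value; A=-13, B=-4. B is better since -4 > -13.

B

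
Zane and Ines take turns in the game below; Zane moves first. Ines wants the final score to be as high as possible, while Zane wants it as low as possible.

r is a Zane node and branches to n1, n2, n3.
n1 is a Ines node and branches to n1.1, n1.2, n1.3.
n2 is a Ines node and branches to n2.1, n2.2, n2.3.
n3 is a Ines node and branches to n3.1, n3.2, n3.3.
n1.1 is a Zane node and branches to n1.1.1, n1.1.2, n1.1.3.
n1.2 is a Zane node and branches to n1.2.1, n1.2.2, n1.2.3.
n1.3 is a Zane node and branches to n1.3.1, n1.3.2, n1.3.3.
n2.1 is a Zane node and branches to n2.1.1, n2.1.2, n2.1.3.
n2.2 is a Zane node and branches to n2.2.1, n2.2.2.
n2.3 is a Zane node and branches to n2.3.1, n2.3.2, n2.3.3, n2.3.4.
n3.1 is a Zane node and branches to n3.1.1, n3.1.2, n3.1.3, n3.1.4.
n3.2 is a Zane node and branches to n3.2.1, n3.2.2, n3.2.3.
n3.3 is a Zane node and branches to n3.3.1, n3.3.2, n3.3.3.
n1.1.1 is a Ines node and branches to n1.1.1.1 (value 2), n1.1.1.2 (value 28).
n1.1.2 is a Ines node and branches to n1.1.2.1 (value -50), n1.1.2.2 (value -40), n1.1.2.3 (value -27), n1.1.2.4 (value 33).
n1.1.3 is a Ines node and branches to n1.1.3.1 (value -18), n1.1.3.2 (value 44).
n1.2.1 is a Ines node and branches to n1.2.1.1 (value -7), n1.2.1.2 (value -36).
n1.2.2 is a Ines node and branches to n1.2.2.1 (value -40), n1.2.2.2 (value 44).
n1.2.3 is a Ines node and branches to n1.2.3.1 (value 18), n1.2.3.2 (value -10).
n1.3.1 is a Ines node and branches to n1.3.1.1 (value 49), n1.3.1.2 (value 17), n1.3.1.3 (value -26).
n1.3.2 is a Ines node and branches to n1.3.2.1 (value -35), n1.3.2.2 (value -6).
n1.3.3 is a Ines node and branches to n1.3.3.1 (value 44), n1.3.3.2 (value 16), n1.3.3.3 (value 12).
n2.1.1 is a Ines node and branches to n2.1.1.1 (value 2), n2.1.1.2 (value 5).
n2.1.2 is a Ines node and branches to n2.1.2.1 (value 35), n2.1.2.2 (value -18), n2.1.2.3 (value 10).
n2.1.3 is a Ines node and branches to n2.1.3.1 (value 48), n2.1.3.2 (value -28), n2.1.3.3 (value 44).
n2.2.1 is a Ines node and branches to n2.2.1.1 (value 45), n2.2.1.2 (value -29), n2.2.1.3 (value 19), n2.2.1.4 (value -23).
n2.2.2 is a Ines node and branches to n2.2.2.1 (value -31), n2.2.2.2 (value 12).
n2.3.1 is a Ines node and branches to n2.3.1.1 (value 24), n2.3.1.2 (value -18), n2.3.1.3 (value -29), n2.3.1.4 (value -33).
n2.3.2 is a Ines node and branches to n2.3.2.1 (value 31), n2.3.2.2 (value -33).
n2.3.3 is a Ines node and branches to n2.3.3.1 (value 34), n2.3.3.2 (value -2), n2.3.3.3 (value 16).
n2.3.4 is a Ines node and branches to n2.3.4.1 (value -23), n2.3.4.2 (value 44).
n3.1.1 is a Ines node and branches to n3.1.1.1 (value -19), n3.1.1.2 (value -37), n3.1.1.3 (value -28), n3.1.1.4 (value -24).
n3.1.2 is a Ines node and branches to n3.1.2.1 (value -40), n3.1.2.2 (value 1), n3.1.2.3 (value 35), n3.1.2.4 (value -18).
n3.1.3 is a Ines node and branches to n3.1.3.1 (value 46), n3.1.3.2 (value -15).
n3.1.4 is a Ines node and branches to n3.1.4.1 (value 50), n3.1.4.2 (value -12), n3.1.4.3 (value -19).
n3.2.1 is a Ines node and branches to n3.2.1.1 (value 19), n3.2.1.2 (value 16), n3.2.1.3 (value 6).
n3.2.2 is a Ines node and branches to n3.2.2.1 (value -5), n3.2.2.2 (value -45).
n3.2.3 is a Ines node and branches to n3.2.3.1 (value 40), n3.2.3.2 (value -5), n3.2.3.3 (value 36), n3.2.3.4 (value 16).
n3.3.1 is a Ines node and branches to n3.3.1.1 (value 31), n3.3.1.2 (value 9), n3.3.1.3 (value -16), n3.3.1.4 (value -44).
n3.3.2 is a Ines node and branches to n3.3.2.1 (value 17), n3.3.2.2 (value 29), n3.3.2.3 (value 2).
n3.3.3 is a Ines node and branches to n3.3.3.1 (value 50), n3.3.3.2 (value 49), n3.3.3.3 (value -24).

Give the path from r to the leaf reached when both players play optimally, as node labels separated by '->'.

r -> n2 -> n2.3 -> n2.3.1 -> n2.3.1.1

n1.1.1 (Ines): max(2, 28) = 28
n1.1.2 (Ines): max(-50, -40, -27, 33) = 33
n1.1.3 (Ines): max(-18, 44) = 44
n1.1 (Zane): min(28, 33, 44) = 28
n1.2.1 (Ines): max(-7, -36) = -7
n1.2.2 (Ines): max(-40, 44) = 44
n1.2.3 (Ines): max(18, -10) = 18
n1.2 (Zane): min(-7, 44, 18) = -7
n1.3.1 (Ines): max(49, 17, -26) = 49
n1.3.2 (Ines): max(-35, -6) = -6
n1.3.3 (Ines): max(44, 16, 12) = 44
n1.3 (Zane): min(49, -6, 44) = -6
n1 (Ines): max(28, -7, -6) = 28
n2.1.1 (Ines): max(2, 5) = 5
n2.1.2 (Ines): max(35, -18, 10) = 35
n2.1.3 (Ines): max(48, -28, 44) = 48
n2.1 (Zane): min(5, 35, 48) = 5
n2.2.1 (Ines): max(45, -29, 19, -23) = 45
n2.2.2 (Ines): max(-31, 12) = 12
n2.2 (Zane): min(45, 12) = 12
n2.3.1 (Ines): max(24, -18, -29, -33) = 24
n2.3.2 (Ines): max(31, -33) = 31
n2.3.3 (Ines): max(34, -2, 16) = 34
n2.3.4 (Ines): max(-23, 44) = 44
n2.3 (Zane): min(24, 31, 34, 44) = 24
n2 (Ines): max(5, 12, 24) = 24
n3.1.1 (Ines): max(-19, -37, -28, -24) = -19
n3.1.2 (Ines): max(-40, 1, 35, -18) = 35
n3.1.3 (Ines): max(46, -15) = 46
n3.1.4 (Ines): max(50, -12, -19) = 50
n3.1 (Zane): min(-19, 35, 46, 50) = -19
n3.2.1 (Ines): max(19, 16, 6) = 19
n3.2.2 (Ines): max(-5, -45) = -5
n3.2.3 (Ines): max(40, -5, 36, 16) = 40
n3.2 (Zane): min(19, -5, 40) = -5
n3.3.1 (Ines): max(31, 9, -16, -44) = 31
n3.3.2 (Ines): max(17, 29, 2) = 29
n3.3.3 (Ines): max(50, 49, -24) = 50
n3.3 (Zane): min(31, 29, 50) = 29
n3 (Ines): max(-19, -5, 29) = 29
r (Zane): min(28, 24, 29) = 24
At r, Zane picks n2 (lowest: 24).
At n2, Ines picks n2.3 (highest: 24).
At n2.3, Zane picks n2.3.1 (lowest: 24).
At n2.3.1, Ines picks n2.3.1.1 (highest: 24).
Terminal value 24.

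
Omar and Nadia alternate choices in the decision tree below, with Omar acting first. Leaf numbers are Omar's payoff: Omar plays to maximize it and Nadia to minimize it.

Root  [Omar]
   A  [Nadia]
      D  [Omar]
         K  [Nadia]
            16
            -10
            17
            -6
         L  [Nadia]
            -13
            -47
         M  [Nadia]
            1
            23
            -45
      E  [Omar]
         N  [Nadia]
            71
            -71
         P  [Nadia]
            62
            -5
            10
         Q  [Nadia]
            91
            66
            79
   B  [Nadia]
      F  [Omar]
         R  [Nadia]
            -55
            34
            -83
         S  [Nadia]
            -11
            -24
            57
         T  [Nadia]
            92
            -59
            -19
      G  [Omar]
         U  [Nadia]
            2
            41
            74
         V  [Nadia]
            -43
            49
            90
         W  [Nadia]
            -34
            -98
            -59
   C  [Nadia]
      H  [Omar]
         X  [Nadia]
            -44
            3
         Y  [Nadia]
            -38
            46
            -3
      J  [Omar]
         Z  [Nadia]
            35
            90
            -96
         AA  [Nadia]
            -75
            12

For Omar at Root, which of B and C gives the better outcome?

B

R (Nadia): min(-55, 34, -83) = -83
S (Nadia): min(-11, -24, 57) = -24
T (Nadia): min(92, -59, -19) = -59
F (Omar): max(-83, -24, -59) = -24
U (Nadia): min(2, 41, 74) = 2
V (Nadia): min(-43, 49, 90) = -43
W (Nadia): min(-34, -98, -59) = -98
G (Omar): max(2, -43, -98) = 2
B (Nadia): min(-24, 2) = -24
X (Nadia): min(-44, 3) = -44
Y (Nadia): min(-38, 46, -3) = -38
H (Omar): max(-44, -38) = -38
Z (Nadia): min(35, 90, -96) = -96
AA (Nadia): min(-75, 12) = -75
J (Omar): max(-96, -75) = -75
C (Nadia): min(-38, -75) = -75
Omar prefers the higher value; B=-24, C=-75. B is better since -24 > -75.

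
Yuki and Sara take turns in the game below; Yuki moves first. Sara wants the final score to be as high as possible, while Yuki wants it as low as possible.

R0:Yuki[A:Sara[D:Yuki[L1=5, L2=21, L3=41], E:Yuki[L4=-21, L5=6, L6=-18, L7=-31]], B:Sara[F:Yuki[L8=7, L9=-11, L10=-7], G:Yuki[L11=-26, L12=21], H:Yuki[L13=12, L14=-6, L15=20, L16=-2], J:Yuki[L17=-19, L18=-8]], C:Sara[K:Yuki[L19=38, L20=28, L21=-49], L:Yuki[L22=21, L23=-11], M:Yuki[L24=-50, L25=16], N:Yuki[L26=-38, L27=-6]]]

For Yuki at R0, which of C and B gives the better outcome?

C

K (Yuki): min(38, 28, -49) = -49
L (Yuki): min(21, -11) = -11
M (Yuki): min(-50, 16) = -50
N (Yuki): min(-38, -6) = -38
C (Sara): max(-49, -11, -50, -38) = -11
F (Yuki): min(7, -11, -7) = -11
G (Yuki): min(-26, 21) = -26
H (Yuki): min(12, -6, 20, -2) = -6
J (Yuki): min(-19, -8) = -19
B (Sara): max(-11, -26, -6, -19) = -6
Yuki prefers the lower value; C=-11, B=-6. C is better since -11 < -6.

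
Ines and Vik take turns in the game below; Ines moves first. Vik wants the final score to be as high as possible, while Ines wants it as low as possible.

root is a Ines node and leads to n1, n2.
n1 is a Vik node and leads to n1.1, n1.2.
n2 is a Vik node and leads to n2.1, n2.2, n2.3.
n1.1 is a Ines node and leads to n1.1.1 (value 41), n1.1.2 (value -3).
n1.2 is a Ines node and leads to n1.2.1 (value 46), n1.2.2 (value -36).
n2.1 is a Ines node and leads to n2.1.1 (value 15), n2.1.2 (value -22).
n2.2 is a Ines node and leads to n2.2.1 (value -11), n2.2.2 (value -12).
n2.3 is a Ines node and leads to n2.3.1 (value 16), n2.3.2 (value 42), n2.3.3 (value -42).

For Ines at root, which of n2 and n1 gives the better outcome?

n2

n2.1 (Ines): min(15, -22) = -22
n2.2 (Ines): min(-11, -12) = -12
n2.3 (Ines): min(16, 42, -42) = -42
n2 (Vik): max(-22, -12, -42) = -12
n1.1 (Ines): min(41, -3) = -3
n1.2 (Ines): min(46, -36) = -36
n1 (Vik): max(-3, -36) = -3
Ines prefers the lower value; n2=-12, n1=-3. n2 is better since -12 < -3.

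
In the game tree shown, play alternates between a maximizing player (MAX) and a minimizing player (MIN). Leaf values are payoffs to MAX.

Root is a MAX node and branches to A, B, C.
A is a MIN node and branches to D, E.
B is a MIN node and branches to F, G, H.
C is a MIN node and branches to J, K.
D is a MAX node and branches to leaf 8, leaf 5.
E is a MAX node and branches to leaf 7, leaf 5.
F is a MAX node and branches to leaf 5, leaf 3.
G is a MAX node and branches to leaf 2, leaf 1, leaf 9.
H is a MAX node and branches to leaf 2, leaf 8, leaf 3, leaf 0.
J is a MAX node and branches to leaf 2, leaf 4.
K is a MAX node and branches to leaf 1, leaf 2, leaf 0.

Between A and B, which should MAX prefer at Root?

A

D (MAX): max(8, 5) = 8
E (MAX): max(7, 5) = 7
A (MIN): min(8, 7) = 7
F (MAX): max(5, 3) = 5
G (MAX): max(2, 1, 9) = 9
H (MAX): max(2, 8, 3, 0) = 8
B (MIN): min(5, 9, 8) = 5
MAX prefers the higher value; A=7, B=5. A is better since 7 > 5.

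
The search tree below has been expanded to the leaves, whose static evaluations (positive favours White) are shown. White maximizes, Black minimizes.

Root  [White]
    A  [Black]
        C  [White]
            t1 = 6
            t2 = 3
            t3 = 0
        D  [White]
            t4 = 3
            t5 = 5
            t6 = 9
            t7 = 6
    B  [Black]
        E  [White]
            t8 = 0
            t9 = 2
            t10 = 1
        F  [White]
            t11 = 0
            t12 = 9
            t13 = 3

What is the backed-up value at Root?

6

C (White): max(6, 3, 0) = 6
D (White): max(3, 5, 9, 6) = 9
A (Black): min(6, 9) = 6
E (White): max(0, 2, 1) = 2
F (White): max(0, 9, 3) = 9
B (Black): min(2, 9) = 2
Root (White): max(6, 2) = 6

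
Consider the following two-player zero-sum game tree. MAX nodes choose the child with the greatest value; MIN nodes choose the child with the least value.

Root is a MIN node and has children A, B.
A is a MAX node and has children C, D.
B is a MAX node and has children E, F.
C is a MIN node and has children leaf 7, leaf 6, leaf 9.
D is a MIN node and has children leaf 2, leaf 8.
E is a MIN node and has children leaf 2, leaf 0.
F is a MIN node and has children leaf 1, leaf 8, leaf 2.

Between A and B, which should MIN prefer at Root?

C (MIN): min(7, 6, 9) = 6
D (MIN): min(2, 8) = 2
A (MAX): max(6, 2) = 6
E (MIN): min(2, 0) = 0
F (MIN): min(1, 8, 2) = 1
B (MAX): max(0, 1) = 1
MIN prefers the lower value; A=6, B=1. B is better since 1 < 6.

B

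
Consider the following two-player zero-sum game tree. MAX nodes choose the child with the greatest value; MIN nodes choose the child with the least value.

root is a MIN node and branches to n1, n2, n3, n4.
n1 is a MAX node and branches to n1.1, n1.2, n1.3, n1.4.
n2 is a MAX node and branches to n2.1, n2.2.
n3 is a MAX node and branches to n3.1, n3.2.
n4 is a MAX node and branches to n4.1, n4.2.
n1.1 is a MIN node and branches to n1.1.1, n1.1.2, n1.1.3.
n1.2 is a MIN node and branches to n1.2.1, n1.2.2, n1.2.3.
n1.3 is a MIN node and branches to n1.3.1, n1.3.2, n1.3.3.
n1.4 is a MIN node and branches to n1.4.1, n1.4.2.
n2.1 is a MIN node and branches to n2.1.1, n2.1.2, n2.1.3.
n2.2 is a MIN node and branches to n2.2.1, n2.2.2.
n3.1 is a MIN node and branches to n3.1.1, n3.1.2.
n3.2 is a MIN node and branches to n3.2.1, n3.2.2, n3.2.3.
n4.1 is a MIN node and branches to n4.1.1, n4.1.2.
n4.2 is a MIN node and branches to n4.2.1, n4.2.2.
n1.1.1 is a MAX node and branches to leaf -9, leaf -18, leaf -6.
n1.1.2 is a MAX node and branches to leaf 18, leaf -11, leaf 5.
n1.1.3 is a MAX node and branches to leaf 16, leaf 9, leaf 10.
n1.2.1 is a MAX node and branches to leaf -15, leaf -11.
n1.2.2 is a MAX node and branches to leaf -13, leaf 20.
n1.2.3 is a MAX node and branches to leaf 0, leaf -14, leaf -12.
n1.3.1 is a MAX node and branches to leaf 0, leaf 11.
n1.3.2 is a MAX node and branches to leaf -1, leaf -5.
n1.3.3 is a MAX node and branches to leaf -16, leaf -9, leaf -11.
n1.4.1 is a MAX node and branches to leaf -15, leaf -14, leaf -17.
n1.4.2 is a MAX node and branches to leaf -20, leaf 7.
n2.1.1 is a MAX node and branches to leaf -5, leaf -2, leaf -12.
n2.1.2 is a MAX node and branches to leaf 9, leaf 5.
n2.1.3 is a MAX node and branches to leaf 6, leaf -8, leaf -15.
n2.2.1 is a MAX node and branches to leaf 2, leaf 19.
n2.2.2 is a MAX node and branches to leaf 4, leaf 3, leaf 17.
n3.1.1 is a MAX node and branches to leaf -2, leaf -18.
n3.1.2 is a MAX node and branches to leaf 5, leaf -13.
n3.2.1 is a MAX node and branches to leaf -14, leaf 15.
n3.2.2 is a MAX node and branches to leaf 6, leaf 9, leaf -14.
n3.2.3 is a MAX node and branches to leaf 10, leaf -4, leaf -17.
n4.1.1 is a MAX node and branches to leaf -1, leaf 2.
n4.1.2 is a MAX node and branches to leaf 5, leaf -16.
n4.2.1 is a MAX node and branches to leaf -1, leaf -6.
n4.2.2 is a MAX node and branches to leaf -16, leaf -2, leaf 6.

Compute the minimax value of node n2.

17

n2.1.1 (MAX): max(-5, -2, -12) = -2
n2.1.2 (MAX): max(9, 5) = 9
n2.1.3 (MAX): max(6, -8, -15) = 6
n2.1 (MIN): min(-2, 9, 6) = -2
n2.2.1 (MAX): max(2, 19) = 19
n2.2.2 (MAX): max(4, 3, 17) = 17
n2.2 (MIN): min(19, 17) = 17
n2 (MAX): max(-2, 17) = 17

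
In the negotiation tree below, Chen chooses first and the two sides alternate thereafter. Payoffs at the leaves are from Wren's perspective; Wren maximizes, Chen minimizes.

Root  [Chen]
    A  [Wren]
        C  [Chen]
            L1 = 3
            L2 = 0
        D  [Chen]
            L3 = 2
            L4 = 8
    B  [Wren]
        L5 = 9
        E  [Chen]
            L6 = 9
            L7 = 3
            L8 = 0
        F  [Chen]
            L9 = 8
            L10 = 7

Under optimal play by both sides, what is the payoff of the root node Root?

C (Chen): min(3, 0) = 0
D (Chen): min(2, 8) = 2
A (Wren): max(0, 2) = 2
E (Chen): min(9, 3, 0) = 0
F (Chen): min(8, 7) = 7
B (Wren): max(9, 0, 7) = 9
Root (Chen): min(2, 9) = 2

2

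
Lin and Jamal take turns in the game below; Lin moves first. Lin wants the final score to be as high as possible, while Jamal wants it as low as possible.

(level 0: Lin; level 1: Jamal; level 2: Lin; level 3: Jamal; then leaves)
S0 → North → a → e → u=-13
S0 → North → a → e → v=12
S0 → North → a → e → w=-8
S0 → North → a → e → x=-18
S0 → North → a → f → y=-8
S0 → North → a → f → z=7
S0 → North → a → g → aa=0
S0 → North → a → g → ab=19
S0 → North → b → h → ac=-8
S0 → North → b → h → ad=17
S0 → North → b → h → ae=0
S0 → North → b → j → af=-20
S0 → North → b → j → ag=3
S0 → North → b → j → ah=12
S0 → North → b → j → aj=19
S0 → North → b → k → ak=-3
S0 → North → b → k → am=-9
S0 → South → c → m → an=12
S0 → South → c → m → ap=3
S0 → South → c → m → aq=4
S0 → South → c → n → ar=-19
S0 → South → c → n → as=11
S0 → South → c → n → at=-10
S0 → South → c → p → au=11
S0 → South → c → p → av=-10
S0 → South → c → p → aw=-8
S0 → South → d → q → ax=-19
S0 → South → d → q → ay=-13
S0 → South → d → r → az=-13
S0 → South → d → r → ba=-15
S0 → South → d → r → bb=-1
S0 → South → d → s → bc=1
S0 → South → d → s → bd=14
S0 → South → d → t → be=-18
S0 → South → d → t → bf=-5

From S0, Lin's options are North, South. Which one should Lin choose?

South

e (Jamal): min(-13, 12, -8, -18) = -18
f (Jamal): min(-8, 7) = -8
g (Jamal): min(0, 19) = 0
a (Lin): max(-18, -8, 0) = 0
h (Jamal): min(-8, 17, 0) = -8
j (Jamal): min(-20, 3, 12, 19) = -20
k (Jamal): min(-3, -9) = -9
b (Lin): max(-8, -20, -9) = -8
North (Jamal): min(0, -8) = -8
m (Jamal): min(12, 3, 4) = 3
n (Jamal): min(-19, 11, -10) = -19
p (Jamal): min(11, -10, -8) = -10
c (Lin): max(3, -19, -10) = 3
q (Jamal): min(-19, -13) = -19
r (Jamal): min(-13, -15, -1) = -15
s (Jamal): min(1, 14) = 1
t (Jamal): min(-18, -5) = -18
d (Lin): max(-19, -15, 1, -18) = 1
South (Jamal): min(3, 1) = 1
S0 (Lin): max(-8, 1) = 1
Lin at S0 wants the highest of {North=-8, South=1}, so chooses South.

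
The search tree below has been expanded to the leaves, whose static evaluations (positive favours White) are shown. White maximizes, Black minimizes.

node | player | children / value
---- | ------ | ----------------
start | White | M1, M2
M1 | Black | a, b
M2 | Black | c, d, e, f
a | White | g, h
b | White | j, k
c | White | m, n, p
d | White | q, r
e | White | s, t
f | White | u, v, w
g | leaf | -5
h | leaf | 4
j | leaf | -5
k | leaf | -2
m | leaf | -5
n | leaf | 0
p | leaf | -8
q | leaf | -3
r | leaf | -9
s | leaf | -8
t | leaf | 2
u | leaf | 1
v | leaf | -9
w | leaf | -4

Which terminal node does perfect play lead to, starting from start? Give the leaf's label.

a (White): max(-5, 4) = 4
b (White): max(-5, -2) = -2
M1 (Black): min(4, -2) = -2
c (White): max(-5, 0, -8) = 0
d (White): max(-3, -9) = -3
e (White): max(-8, 2) = 2
f (White): max(1, -9, -4) = 1
M2 (Black): min(0, -3, 2, 1) = -3
start (White): max(-2, -3) = -2
At start, White picks M1 (highest: -2).
At M1, Black picks b (lowest: -2).
At b, White picks k (highest: -2).
Terminal value -2.

k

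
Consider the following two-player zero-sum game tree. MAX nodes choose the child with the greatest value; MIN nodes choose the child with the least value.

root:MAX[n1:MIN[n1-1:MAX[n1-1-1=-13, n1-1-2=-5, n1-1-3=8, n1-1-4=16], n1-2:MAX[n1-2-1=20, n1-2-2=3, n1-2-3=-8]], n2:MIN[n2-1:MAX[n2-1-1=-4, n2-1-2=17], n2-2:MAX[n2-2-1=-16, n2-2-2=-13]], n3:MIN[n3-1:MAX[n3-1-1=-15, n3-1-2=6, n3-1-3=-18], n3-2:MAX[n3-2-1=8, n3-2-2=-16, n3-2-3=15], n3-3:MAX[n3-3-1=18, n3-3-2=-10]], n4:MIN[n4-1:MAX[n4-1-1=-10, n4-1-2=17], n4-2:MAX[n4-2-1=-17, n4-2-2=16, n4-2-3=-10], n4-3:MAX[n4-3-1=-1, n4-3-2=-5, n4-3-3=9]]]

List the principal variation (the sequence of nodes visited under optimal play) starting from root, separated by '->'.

root -> n1 -> n1-1 -> n1-1-4

n1-1 (MAX): max(-13, -5, 8, 16) = 16
n1-2 (MAX): max(20, 3, -8) = 20
n1 (MIN): min(16, 20) = 16
n2-1 (MAX): max(-4, 17) = 17
n2-2 (MAX): max(-16, -13) = -13
n2 (MIN): min(17, -13) = -13
n3-1 (MAX): max(-15, 6, -18) = 6
n3-2 (MAX): max(8, -16, 15) = 15
n3-3 (MAX): max(18, -10) = 18
n3 (MIN): min(6, 15, 18) = 6
n4-1 (MAX): max(-10, 17) = 17
n4-2 (MAX): max(-17, 16, -10) = 16
n4-3 (MAX): max(-1, -5, 9) = 9
n4 (MIN): min(17, 16, 9) = 9
root (MAX): max(16, -13, 6, 9) = 16
At root, MAX picks n1 (highest: 16).
At n1, MIN picks n1-1 (lowest: 16).
At n1-1, MAX picks n1-1-4 (highest: 16).
Terminal value 16.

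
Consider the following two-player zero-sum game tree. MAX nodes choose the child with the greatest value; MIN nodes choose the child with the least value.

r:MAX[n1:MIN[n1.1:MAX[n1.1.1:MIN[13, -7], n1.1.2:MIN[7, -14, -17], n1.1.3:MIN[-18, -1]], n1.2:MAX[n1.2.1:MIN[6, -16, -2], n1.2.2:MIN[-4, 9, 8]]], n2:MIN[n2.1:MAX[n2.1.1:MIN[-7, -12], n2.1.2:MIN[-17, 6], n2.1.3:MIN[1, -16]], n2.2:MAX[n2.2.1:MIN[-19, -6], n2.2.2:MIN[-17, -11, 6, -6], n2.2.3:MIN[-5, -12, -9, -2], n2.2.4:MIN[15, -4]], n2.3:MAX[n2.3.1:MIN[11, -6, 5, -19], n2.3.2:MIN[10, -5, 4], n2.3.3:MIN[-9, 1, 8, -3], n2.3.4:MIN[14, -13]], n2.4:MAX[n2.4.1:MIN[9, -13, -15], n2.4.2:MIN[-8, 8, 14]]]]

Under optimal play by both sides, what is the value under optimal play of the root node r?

n1.1.1 (MIN): min(13, -7) = -7
n1.1.2 (MIN): min(7, -14, -17) = -17
n1.1.3 (MIN): min(-18, -1) = -18
n1.1 (MAX): max(-7, -17, -18) = -7
n1.2.1 (MIN): min(6, -16, -2) = -16
n1.2.2 (MIN): min(-4, 9, 8) = -4
n1.2 (MAX): max(-16, -4) = -4
n1 (MIN): min(-7, -4) = -7
n2.1.1 (MIN): min(-7, -12) = -12
n2.1.2 (MIN): min(-17, 6) = -17
n2.1.3 (MIN): min(1, -16) = -16
n2.1 (MAX): max(-12, -17, -16) = -12
n2.2.1 (MIN): min(-19, -6) = -19
n2.2.2 (MIN): min(-17, -11, 6, -6) = -17
n2.2.3 (MIN): min(-5, -12, -9, -2) = -12
n2.2.4 (MIN): min(15, -4) = -4
n2.2 (MAX): max(-19, -17, -12, -4) = -4
n2.3.1 (MIN): min(11, -6, 5, -19) = -19
n2.3.2 (MIN): min(10, -5, 4) = -5
n2.3.3 (MIN): min(-9, 1, 8, -3) = -9
n2.3.4 (MIN): min(14, -13) = -13
n2.3 (MAX): max(-19, -5, -9, -13) = -5
n2.4.1 (MIN): min(9, -13, -15) = -15
n2.4.2 (MIN): min(-8, 8, 14) = -8
n2.4 (MAX): max(-15, -8) = -8
n2 (MIN): min(-12, -4, -5, -8) = -12
r (MAX): max(-7, -12) = -7

-7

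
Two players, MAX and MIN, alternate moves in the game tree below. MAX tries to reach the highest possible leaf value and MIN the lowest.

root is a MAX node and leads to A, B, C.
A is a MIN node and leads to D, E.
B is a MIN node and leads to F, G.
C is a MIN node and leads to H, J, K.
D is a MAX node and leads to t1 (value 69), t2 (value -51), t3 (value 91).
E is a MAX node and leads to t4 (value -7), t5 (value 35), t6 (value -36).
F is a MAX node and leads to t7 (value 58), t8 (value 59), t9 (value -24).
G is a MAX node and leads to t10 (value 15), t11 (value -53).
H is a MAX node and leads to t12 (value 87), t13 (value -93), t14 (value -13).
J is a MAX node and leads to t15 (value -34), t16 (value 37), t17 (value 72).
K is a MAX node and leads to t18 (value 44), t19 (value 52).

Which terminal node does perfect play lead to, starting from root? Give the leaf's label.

t19

D (MAX): max(69, -51, 91) = 91
E (MAX): max(-7, 35, -36) = 35
A (MIN): min(91, 35) = 35
F (MAX): max(58, 59, -24) = 59
G (MAX): max(15, -53) = 15
B (MIN): min(59, 15) = 15
H (MAX): max(87, -93, -13) = 87
J (MAX): max(-34, 37, 72) = 72
K (MAX): max(44, 52) = 52
C (MIN): min(87, 72, 52) = 52
root (MAX): max(35, 15, 52) = 52
At root, MAX picks C (highest: 52).
At C, MIN picks K (lowest: 52).
At K, MAX picks t19 (highest: 52).
Terminal value 52.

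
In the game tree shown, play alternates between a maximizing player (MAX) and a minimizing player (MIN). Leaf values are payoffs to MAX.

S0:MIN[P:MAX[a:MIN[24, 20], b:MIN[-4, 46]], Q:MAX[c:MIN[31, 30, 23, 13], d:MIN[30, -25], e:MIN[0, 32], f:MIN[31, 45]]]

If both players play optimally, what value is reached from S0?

20

a (MIN): min(24, 20) = 20
b (MIN): min(-4, 46) = -4
P (MAX): max(20, -4) = 20
c (MIN): min(31, 30, 23, 13) = 13
d (MIN): min(30, -25) = -25
e (MIN): min(0, 32) = 0
f (MIN): min(31, 45) = 31
Q (MAX): max(13, -25, 0, 31) = 31
S0 (MIN): min(20, 31) = 20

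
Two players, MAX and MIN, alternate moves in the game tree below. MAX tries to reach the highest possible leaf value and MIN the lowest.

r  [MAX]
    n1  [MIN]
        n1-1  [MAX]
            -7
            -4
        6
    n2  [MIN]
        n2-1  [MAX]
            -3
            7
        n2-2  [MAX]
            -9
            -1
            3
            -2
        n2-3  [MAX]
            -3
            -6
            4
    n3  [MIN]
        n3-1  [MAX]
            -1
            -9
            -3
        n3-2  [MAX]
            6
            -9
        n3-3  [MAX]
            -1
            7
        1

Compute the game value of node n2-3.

4

n2-3 (MAX): max(-3, -6, 4) = 4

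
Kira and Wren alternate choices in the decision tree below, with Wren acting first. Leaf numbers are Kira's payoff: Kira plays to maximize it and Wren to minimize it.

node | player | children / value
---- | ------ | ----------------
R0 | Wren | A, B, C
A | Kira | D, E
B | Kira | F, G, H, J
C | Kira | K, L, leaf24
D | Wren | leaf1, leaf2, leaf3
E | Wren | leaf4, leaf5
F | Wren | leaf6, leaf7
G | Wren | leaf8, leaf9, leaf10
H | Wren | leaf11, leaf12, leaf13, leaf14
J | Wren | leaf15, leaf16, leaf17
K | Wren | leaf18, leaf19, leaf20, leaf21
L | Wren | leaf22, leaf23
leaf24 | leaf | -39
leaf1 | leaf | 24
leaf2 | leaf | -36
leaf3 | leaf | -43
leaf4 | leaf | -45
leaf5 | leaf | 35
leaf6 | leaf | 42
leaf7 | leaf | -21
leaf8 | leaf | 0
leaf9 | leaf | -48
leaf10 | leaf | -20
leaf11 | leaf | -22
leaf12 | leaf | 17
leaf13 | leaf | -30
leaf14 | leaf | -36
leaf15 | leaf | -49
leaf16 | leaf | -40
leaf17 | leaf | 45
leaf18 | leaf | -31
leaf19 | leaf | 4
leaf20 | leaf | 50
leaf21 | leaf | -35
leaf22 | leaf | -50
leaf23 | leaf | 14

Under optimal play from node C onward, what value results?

K (Wren): min(-31, 4, 50, -35) = -35
L (Wren): min(-50, 14) = -50
C (Kira): max(-35, -50, -39) = -35

-35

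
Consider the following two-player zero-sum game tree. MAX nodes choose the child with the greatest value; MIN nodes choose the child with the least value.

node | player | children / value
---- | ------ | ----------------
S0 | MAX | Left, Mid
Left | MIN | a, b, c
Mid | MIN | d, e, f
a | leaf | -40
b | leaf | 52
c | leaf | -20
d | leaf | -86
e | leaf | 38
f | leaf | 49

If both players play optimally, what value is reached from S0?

Left (MIN): min(-40, 52, -20) = -40
Mid (MIN): min(-86, 38, 49) = -86
S0 (MAX): max(-40, -86) = -40

-40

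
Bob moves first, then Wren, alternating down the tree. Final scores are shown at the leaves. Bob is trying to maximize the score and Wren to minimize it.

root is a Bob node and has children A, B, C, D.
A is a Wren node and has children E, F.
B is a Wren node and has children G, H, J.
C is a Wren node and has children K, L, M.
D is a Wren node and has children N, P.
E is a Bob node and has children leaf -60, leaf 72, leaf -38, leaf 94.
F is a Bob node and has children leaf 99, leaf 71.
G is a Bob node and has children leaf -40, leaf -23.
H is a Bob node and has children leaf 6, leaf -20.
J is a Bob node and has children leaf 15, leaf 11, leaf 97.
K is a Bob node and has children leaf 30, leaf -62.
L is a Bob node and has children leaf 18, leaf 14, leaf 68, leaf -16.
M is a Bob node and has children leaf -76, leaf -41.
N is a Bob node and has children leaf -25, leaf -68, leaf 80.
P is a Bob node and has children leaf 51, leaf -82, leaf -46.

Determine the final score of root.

94

E (Bob): max(-60, 72, -38, 94) = 94
F (Bob): max(99, 71) = 99
A (Wren): min(94, 99) = 94
G (Bob): max(-40, -23) = -23
H (Bob): max(6, -20) = 6
J (Bob): max(15, 11, 97) = 97
B (Wren): min(-23, 6, 97) = -23
K (Bob): max(30, -62) = 30
L (Bob): max(18, 14, 68, -16) = 68
M (Bob): max(-76, -41) = -41
C (Wren): min(30, 68, -41) = -41
N (Bob): max(-25, -68, 80) = 80
P (Bob): max(51, -82, -46) = 51
D (Wren): min(80, 51) = 51
root (Bob): max(94, -23, -41, 51) = 94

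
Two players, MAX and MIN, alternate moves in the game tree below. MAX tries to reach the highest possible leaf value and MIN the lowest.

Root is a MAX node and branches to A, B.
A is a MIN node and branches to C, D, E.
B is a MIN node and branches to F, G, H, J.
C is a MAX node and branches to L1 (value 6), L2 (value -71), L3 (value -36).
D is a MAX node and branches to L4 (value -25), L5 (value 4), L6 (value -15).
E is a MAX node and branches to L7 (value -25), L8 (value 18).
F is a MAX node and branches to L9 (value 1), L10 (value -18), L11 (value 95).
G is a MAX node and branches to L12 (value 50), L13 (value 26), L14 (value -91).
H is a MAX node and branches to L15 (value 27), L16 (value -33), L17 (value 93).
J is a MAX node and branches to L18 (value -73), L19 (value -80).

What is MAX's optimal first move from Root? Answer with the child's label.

A

C (MAX): max(6, -71, -36) = 6
D (MAX): max(-25, 4, -15) = 4
E (MAX): max(-25, 18) = 18
A (MIN): min(6, 4, 18) = 4
F (MAX): max(1, -18, 95) = 95
G (MAX): max(50, 26, -91) = 50
H (MAX): max(27, -33, 93) = 93
J (MAX): max(-73, -80) = -73
B (MIN): min(95, 50, 93, -73) = -73
Root (MAX): max(4, -73) = 4
MAX at Root wants the highest of {A=4, B=-73}, so chooses A.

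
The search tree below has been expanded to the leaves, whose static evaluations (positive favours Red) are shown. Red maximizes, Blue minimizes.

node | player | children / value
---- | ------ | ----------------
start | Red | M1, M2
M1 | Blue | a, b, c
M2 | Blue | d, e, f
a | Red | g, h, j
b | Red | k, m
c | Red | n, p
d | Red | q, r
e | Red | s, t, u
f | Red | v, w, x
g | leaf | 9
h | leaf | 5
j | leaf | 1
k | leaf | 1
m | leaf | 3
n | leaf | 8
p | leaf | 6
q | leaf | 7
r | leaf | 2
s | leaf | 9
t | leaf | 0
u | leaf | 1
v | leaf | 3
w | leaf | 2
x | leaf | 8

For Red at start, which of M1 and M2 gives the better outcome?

a (Red): max(9, 5, 1) = 9
b (Red): max(1, 3) = 3
c (Red): max(8, 6) = 8
M1 (Blue): min(9, 3, 8) = 3
d (Red): max(7, 2) = 7
e (Red): max(9, 0, 1) = 9
f (Red): max(3, 2, 8) = 8
M2 (Blue): min(7, 9, 8) = 7
Red prefers the higher value; M1=3, M2=7. M2 is better since 7 > 3.

M2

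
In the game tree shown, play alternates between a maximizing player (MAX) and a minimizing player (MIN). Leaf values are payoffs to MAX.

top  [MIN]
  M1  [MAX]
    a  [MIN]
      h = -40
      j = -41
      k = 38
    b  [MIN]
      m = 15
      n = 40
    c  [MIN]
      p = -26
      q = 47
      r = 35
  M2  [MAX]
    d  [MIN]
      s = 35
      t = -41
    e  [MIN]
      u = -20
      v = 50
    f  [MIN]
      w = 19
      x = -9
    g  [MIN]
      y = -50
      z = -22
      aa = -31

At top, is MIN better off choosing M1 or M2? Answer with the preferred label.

a (MIN): min(-40, -41, 38) = -41
b (MIN): min(15, 40) = 15
c (MIN): min(-26, 47, 35) = -26
M1 (MAX): max(-41, 15, -26) = 15
d (MIN): min(35, -41) = -41
e (MIN): min(-20, 50) = -20
f (MIN): min(19, -9) = -9
g (MIN): min(-50, -22, -31) = -50
M2 (MAX): max(-41, -20, -9, -50) = -9
MIN prefers the lower value; M1=15, M2=-9. M2 is better since -9 < 15.

M2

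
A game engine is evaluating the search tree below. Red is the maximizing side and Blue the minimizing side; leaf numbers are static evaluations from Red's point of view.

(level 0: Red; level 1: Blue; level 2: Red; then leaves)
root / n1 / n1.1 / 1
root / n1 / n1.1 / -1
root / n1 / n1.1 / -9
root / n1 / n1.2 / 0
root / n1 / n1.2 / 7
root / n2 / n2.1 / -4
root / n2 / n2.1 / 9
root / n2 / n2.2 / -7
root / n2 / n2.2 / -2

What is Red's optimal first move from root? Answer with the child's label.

n1.1 (Red): max(1, -1, -9) = 1
n1.2 (Red): max(0, 7) = 7
n1 (Blue): min(1, 7) = 1
n2.1 (Red): max(-4, 9) = 9
n2.2 (Red): max(-7, -2) = -2
n2 (Blue): min(9, -2) = -2
root (Red): max(1, -2) = 1
Red at root wants the highest of {n1=1, n2=-2}, so chooses n1.

n1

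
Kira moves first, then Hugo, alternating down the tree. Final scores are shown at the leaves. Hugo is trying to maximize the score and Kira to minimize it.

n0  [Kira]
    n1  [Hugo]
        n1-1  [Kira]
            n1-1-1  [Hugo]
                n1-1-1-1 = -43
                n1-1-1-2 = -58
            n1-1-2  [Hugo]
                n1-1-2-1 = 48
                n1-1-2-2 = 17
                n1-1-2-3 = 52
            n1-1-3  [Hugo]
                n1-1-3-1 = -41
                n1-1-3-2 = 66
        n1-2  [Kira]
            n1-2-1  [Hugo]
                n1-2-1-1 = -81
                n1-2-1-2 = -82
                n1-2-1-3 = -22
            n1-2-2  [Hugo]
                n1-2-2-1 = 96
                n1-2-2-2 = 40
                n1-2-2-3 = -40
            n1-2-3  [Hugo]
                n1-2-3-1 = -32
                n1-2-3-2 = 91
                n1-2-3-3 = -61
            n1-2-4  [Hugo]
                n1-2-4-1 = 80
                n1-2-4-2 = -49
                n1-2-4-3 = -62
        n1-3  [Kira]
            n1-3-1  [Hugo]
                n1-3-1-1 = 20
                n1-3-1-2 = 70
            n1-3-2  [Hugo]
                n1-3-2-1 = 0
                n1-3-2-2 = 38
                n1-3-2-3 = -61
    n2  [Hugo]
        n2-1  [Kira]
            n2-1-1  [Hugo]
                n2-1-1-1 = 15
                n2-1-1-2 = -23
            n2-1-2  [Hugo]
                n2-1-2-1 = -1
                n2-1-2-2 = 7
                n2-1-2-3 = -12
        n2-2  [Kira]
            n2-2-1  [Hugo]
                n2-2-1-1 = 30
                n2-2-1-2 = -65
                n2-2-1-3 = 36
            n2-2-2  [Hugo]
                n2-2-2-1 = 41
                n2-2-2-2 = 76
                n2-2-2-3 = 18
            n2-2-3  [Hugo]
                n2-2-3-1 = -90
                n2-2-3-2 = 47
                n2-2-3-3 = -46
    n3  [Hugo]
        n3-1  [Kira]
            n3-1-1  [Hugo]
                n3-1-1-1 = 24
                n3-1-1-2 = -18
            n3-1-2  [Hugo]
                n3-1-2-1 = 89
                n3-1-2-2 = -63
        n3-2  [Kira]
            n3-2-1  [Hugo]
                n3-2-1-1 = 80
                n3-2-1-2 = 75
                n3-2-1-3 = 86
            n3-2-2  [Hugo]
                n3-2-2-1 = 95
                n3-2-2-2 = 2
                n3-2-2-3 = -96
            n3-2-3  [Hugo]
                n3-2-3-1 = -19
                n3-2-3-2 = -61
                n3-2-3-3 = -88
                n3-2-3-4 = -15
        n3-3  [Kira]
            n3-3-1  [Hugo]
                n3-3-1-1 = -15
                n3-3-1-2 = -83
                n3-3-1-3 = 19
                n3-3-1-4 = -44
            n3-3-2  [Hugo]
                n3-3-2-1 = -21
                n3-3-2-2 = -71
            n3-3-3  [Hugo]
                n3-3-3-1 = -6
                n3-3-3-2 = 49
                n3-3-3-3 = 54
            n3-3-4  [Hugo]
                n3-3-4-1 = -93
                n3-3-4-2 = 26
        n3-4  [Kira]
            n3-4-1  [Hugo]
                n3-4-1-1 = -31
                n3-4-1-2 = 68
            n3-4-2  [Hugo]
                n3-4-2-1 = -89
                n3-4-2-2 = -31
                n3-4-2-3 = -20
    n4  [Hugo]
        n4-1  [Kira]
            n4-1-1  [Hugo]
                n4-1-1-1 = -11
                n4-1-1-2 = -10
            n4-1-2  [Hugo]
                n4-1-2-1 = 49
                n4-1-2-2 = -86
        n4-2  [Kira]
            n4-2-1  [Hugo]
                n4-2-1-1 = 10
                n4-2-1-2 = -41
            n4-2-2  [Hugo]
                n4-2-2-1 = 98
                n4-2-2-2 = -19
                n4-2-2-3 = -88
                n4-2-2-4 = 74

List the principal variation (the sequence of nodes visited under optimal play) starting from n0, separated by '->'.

n1-1-1 (Hugo): max(-43, -58) = -43
n1-1-2 (Hugo): max(48, 17, 52) = 52
n1-1-3 (Hugo): max(-41, 66) = 66
n1-1 (Kira): min(-43, 52, 66) = -43
n1-2-1 (Hugo): max(-81, -82, -22) = -22
n1-2-2 (Hugo): max(96, 40, -40) = 96
n1-2-3 (Hugo): max(-32, 91, -61) = 91
n1-2-4 (Hugo): max(80, -49, -62) = 80
n1-2 (Kira): min(-22, 96, 91, 80) = -22
n1-3-1 (Hugo): max(20, 70) = 70
n1-3-2 (Hugo): max(0, 38, -61) = 38
n1-3 (Kira): min(70, 38) = 38
n1 (Hugo): max(-43, -22, 38) = 38
n2-1-1 (Hugo): max(15, -23) = 15
n2-1-2 (Hugo): max(-1, 7, -12) = 7
n2-1 (Kira): min(15, 7) = 7
n2-2-1 (Hugo): max(30, -65, 36) = 36
n2-2-2 (Hugo): max(41, 76, 18) = 76
n2-2-3 (Hugo): max(-90, 47, -46) = 47
n2-2 (Kira): min(36, 76, 47) = 36
n2 (Hugo): max(7, 36) = 36
n3-1-1 (Hugo): max(24, -18) = 24
n3-1-2 (Hugo): max(89, -63) = 89
n3-1 (Kira): min(24, 89) = 24
n3-2-1 (Hugo): max(80, 75, 86) = 86
n3-2-2 (Hugo): max(95, 2, -96) = 95
n3-2-3 (Hugo): max(-19, -61, -88, -15) = -15
n3-2 (Kira): min(86, 95, -15) = -15
n3-3-1 (Hugo): max(-15, -83, 19, -44) = 19
n3-3-2 (Hugo): max(-21, -71) = -21
n3-3-3 (Hugo): max(-6, 49, 54) = 54
n3-3-4 (Hugo): max(-93, 26) = 26
n3-3 (Kira): min(19, -21, 54, 26) = -21
n3-4-1 (Hugo): max(-31, 68) = 68
n3-4-2 (Hugo): max(-89, -31, -20) = -20
n3-4 (Kira): min(68, -20) = -20
n3 (Hugo): max(24, -15, -21, -20) = 24
n4-1-1 (Hugo): max(-11, -10) = -10
n4-1-2 (Hugo): max(49, -86) = 49
n4-1 (Kira): min(-10, 49) = -10
n4-2-1 (Hugo): max(10, -41) = 10
n4-2-2 (Hugo): max(98, -19, -88, 74) = 98
n4-2 (Kira): min(10, 98) = 10
n4 (Hugo): max(-10, 10) = 10
n0 (Kira): min(38, 36, 24, 10) = 10
At n0, Kira picks n4 (lowest: 10).
At n4, Hugo picks n4-2 (highest: 10).
At n4-2, Kira picks n4-2-1 (lowest: 10).
At n4-2-1, Hugo picks n4-2-1-1 (highest: 10).
Terminal value 10.

n0 -> n4 -> n4-2 -> n4-2-1 -> n4-2-1-1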